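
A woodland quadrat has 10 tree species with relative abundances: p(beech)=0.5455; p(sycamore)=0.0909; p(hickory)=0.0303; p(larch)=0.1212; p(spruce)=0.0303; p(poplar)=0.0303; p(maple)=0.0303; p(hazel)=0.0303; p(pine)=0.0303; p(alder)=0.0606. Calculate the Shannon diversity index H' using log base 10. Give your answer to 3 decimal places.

Each pᵢ log₁₀ pᵢ term (working shown to 5 dp, full precision carried): 0.5455×(-0.26321)=-0.14358, 0.0909×(-1.04144)=-0.09467, 0.0303×(-1.51856)=-0.04601, 0.1212×(-0.91650)=-0.11108, 0.0303×(-1.51856)=-0.04601, 0.0303×(-1.51856)=-0.04601, 0.0303×(-1.51856)=-0.04601, 0.0303×(-1.51856)=-0.04601, 0.0303×(-1.51856)=-0.04601, 0.0606×(-1.21753)=-0.07378.
Sum = -0.69918, so H' = 0.699.

0.699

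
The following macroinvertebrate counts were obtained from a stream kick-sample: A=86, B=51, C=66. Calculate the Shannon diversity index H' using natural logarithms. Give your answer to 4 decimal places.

Total N = 86+51+66 = 203, so the proportions are 0.423645, 0.251232, 0.325123 (working shown to 6 dp, full precision carried).
Each pᵢ ln pᵢ term: 0.423645×(-0.858859)=-0.363851, 0.251232×(-1.381380)=-0.347046, 0.325123×(-1.123551)=-0.365293.
Sum = -1.076190, so H' = 1.0762.

1.0762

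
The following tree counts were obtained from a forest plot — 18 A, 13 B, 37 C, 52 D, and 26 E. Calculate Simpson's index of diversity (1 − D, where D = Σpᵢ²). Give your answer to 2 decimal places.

Total N = 18+13+37+52+26 = 146, so the proportions are 0.1233, 0.089, 0.2534, 0.3562, 0.1781 (working shown to 4 dp, full precision carried).
D = 0.1233² + 0.089² + 0.2534² + 0.3562² + 0.1781² = 0.0152 + 0.0079 + 0.0642 + 0.1269 + 0.0317 = 0.2459.
So 1 − D = 0.7541, i.e. 0.75 to 2 decimal places.

0.75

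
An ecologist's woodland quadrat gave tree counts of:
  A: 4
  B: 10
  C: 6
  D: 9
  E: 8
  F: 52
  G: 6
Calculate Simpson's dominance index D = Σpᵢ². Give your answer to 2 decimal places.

0.34

Total N = 4+10+6+9+8+52+6 = 95, so the proportions are 0.0421, 0.1053, 0.0632, 0.0947, 0.0842, 0.5474, 0.0632 (working shown to 4 dp, full precision carried).
D = 0.0421² + 0.1053² + 0.0632² + 0.0947² + 0.0842² + 0.5474² + 0.0632² = 0.0018 + 0.0111 + 0.0040 + 0.0090 + 0.0071 + 0.2996 + 0.0040 = 0.3365.
To 2 decimal places, D = 0.34.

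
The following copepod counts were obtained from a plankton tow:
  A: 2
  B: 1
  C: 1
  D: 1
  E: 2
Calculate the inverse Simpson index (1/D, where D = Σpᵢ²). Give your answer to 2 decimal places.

Total N = 2+1+1+1+2 = 7, so the proportions are 0.285714, 0.142857, 0.142857, 0.142857, 0.285714 (working shown to 6 dp, full precision carried).
D = 0.285714² + 0.142857² + 0.142857² + 0.142857² + 0.285714² = 0.081633 + 0.020408 + 0.020408 + 0.020408 + 0.081633 = 0.224490.
So 1/D = 4.4545, i.e. 4.45 to 2 decimal places.

4.45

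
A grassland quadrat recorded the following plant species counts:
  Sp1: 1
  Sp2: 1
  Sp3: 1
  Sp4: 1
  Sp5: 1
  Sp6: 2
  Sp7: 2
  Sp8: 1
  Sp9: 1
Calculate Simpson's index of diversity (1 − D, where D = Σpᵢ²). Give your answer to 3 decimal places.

Total N = 1+1+1+1+1+2+2+1+1 = 11, so the proportions are 0.09091, 0.09091, 0.09091, 0.09091, 0.09091, 0.18182, 0.18182, 0.09091, 0.09091 (working shown to 5 dp, full precision carried).
D = 0.09091² + 0.09091² + 0.09091² + 0.09091² + 0.09091² + 0.18182² + 0.18182² + 0.09091² + 0.09091² = 0.00826 + 0.00826 + 0.00826 + 0.00826 + 0.00826 + 0.03306 + 0.03306 + 0.00826 + 0.00826 = 0.12397.
So 1 − D = 0.87603, i.e. 0.876 to 3 decimal places.

0.876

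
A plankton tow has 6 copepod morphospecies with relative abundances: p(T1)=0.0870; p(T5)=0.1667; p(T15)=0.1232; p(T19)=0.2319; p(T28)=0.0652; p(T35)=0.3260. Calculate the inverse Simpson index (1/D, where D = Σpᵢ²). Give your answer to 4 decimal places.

D = 0.087² + 0.1667² + 0.1232² + 0.2319² + 0.0652² + 0.326² = 0.00756900 + 0.02778889 + 0.01517824 + 0.05377761 + 0.00425104 + 0.10627600 = 0.21484078 (working shown to 8 dp, full precision carried).
So 1/D = 4.654610, i.e. 4.6546 to 4 decimal places.

4.6546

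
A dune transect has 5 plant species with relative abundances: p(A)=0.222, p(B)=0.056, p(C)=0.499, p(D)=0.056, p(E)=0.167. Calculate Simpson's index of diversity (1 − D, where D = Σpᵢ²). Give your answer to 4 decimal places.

D = 0.222² + 0.056² + 0.499² + 0.056² + 0.167² = 0.049284 + 0.003136 + 0.249001 + 0.003136 + 0.027889 = 0.332446 (working shown to 6 dp, full precision carried).
So 1 − D = 0.667554, i.e. 0.6676 to 4 decimal places.

0.6676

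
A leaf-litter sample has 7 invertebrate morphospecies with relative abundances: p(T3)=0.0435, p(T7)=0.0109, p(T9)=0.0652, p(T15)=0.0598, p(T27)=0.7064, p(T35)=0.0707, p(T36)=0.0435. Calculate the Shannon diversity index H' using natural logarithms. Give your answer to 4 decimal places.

Each pᵢ ln pᵢ term (working shown to 6 dp, full precision carried): 0.0435×(-3.134994)=-0.136372, 0.0109×(-4.518992)=-0.049257, 0.0652×(-2.730296)=-0.178015, 0.0598×(-2.816750)=-0.168442, 0.7064×(-0.347574)=-0.245526, 0.0707×(-2.649310)=-0.187306, 0.0435×(-3.134994)=-0.136372.
Sum = -1.101291, so H' = 1.1013.

1.1013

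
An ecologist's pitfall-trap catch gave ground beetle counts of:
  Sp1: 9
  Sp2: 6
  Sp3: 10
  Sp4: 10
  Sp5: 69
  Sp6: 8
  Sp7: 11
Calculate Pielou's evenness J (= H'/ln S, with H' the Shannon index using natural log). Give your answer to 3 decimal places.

0.753

Total N = 9+6+10+10+69+8+11 = 123, so the proportions are 0.07317, 0.04878, 0.0813, 0.0813, 0.56098, 0.06504, 0.08943 (working shown to 5 dp, full precision carried).
H' = −Σ pᵢ ln pᵢ = −((-0.19134) + (-0.14734) + (-0.20403) + (-0.20403) + (-0.32429) + (-0.17774) + (-0.21591)) = 1.46468.
With S = 7 species, ln S = 1.94591, so J = 1.46468/1.94591 = 0.75270, i.e. 0.753 to 3 decimal places.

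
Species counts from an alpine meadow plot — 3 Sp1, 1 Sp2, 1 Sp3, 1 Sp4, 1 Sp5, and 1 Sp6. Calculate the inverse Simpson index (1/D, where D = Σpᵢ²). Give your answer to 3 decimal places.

Total N = 3+1+1+1+1+1 = 8, so the proportions are 0.375, 0.125, 0.125, 0.125, 0.125, 0.125 (working shown to 7 dp, full precision carried).
D = 0.375² + 0.125² + 0.125² + 0.125² + 0.125² + 0.125² = 0.1406250 + 0.0156250 + 0.0156250 + 0.0156250 + 0.0156250 + 0.0156250 = 0.2187500.
So 1/D = 4.57143, i.e. 4.571 to 3 decimal places.

4.571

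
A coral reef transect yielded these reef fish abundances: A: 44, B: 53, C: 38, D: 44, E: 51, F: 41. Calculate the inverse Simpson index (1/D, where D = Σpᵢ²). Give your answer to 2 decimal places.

5.92

Total N = 44+53+38+44+51+41 = 271, so the proportions are 0.162362, 0.195572, 0.140221, 0.162362, 0.188192, 0.151292 (working shown to 6 dp, full precision carried).
D = 0.162362² + 0.195572² + 0.140221² + 0.162362² + 0.188192² + 0.151292² = 0.026361 + 0.038248 + 0.019662 + 0.026361 + 0.035416 + 0.022889 = 0.168938.
So 1/D = 5.9193, i.e. 5.92 to 2 decimal places.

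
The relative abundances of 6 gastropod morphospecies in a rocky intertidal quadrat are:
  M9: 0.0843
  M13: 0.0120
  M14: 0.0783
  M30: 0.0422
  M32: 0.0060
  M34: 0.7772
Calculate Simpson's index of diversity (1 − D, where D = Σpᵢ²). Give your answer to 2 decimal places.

0.38

D = 0.0843² + 0.012² + 0.0783² + 0.0422² + 0.006² + 0.7772² = 0.0071 + 0.0001 + 0.0061 + 0.0018 + 0.0000 + 0.6040 = 0.6192 (working shown to 4 dp, full precision carried).
So 1 − D = 0.3808, i.e. 0.38 to 2 decimal places.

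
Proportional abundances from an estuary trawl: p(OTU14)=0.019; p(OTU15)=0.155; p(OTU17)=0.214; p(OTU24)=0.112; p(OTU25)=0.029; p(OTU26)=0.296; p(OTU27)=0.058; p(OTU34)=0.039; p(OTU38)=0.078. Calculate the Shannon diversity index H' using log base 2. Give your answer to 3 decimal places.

2.731

Each pᵢ log₂ pᵢ term (working shown to 5 dp, full precision carried): 0.019×(-5.71786)=-0.10864, 0.155×(-2.68966)=-0.41690, 0.214×(-2.22432)=-0.47600, 0.112×(-3.15843)=-0.35374, 0.029×(-5.10780)=-0.14813, 0.296×(-1.75633)=-0.51987, 0.058×(-4.10780)=-0.23825, 0.039×(-4.68038)=-0.18253, 0.078×(-3.68038)=-0.28707.
Sum = -2.73114, so H' = 2.731.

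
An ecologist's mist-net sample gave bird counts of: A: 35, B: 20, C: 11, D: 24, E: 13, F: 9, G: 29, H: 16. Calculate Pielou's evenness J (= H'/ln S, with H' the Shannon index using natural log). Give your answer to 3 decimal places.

0.955

Total N = 35+20+11+24+13+9+29+16 = 157, so the proportions are 0.22293, 0.12739, 0.07006, 0.15287, 0.0828, 0.05732, 0.18471, 0.10191 (working shown to 5 dp, full precision carried).
H' = −Σ pᵢ ln pᵢ = −((-0.33460) + (-0.26249) + (-0.18625) + (-0.28711) + (-0.20629) + (-0.16389) + (-0.31197) + (-0.23273)) = 1.98533.
With S = 8 species, ln S = 2.07944, so J = 1.98533/2.07944 = 0.95474, i.e. 0.955 to 3 decimal places.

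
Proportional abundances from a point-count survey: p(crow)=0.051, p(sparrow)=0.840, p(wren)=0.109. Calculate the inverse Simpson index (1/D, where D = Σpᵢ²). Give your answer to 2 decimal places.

D = 0.051² + 0.84² + 0.109² = 0.00260 + 0.70560 + 0.01188 = 0.72008 (working shown to 5 dp, full precision carried).
So 1/D = 1.3887, i.e. 1.39 to 2 decimal places.

1.39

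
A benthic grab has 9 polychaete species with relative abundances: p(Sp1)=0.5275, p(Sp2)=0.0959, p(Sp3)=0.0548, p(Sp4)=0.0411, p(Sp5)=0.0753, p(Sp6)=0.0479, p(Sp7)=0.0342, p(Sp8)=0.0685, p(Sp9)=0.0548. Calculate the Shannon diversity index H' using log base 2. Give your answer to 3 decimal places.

Each pᵢ log₂ pᵢ term (working shown to 5 dp, full precision carried): 0.5275×(-0.92276)=-0.48675, 0.0959×(-3.38233)=-0.32437, 0.0548×(-4.18968)=-0.22959, 0.0411×(-4.60472)=-0.18925, 0.0753×(-3.73121)=-0.28096, 0.0479×(-4.38383)=-0.20999, 0.0342×(-4.86986)=-0.16655, 0.0685×(-3.86775)=-0.26494, 0.0548×(-4.18968)=-0.22959.
Sum = -2.38200, so H' = 2.382.

2.382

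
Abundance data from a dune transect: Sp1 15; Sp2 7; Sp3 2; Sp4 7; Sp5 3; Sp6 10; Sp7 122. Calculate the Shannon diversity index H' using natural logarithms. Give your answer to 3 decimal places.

Total N = 15+7+2+7+3+10+122 = 166, so the proportions are 0.09036, 0.04217, 0.01205, 0.04217, 0.01807, 0.06024, 0.73494 (working shown to 5 dp, full precision carried).
Each pᵢ ln pᵢ term: 0.09036×(-2.40394)=-0.21722, 0.04217×(-3.16608)=-0.13351, 0.01205×(-4.41884)=-0.05324, 0.04217×(-3.16608)=-0.13351, 0.01807×(-4.01338)=-0.07253, 0.06024×(-2.80940)=-0.16924, 0.73494×(-0.30797)=-0.22634.
Sum = -1.00559, so H' = 1.006.

1.006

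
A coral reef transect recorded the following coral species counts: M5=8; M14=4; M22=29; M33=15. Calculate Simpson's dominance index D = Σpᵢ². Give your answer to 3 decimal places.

Total N = 8+4+29+15 = 56, so the proportions are 0.14286, 0.07143, 0.51786, 0.26786 (working shown to 5 dp, full precision carried).
D = 0.14286² + 0.07143² + 0.51786² + 0.26786² = 0.02041 + 0.00510 + 0.26818 + 0.07175 = 0.36543.
To 3 decimal places, D = 0.365.

0.365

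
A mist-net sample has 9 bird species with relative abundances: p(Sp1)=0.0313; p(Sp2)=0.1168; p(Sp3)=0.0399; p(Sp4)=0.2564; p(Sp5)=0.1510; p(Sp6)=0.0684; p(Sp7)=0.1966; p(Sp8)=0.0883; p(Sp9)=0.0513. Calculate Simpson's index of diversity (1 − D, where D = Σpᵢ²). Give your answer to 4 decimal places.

0.8415

D = 0.0313² + 0.1168² + 0.0399² + 0.2564² + 0.151² + 0.0684² + 0.1966² + 0.0883² + 0.0513² = 0.000980 + 0.013642 + 0.001592 + 0.065741 + 0.022801 + 0.004679 + 0.038652 + 0.007797 + 0.002632 = 0.158515 (working shown to 6 dp, full precision carried).
So 1 − D = 0.841485, i.e. 0.8415 to 4 decimal places.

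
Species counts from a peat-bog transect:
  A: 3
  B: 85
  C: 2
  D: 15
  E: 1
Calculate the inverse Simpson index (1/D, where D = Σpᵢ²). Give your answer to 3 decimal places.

1.505

Total N = 3+85+2+15+1 = 106, so the proportions are 0.028302, 0.801887, 0.018868, 0.141509, 0.009434 (working shown to 6 dp, full precision carried).
D = 0.028302² + 0.801887² + 0.018868² + 0.141509² + 0.009434² = 0.000801 + 0.643022 + 0.000356 + 0.020025 + 0.000089 = 0.664293.
So 1/D = 1.50536, i.e. 1.505 to 3 decimal places.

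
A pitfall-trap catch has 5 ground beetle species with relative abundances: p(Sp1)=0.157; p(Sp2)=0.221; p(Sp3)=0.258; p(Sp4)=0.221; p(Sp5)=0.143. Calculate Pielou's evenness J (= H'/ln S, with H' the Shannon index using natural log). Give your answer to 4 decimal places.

0.9852

H' = −Σ pᵢ ln pᵢ = −((-0.290687) + (-0.333620) + (-0.349537) + (-0.333620) + (-0.278122)) = 1.585586 (working shown to 6 dp, full precision carried).
With S = 5 species, ln S = 1.609438, so J = 1.585586/1.609438 = 0.985180, i.e. 0.9852 to 4 decimal places.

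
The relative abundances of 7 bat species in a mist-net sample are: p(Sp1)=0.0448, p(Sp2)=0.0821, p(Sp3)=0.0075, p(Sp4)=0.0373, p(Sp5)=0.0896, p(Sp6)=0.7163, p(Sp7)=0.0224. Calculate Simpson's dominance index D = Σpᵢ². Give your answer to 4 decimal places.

D = 0.0448² + 0.0821² + 0.0075² + 0.0373² + 0.0896² + 0.7163² + 0.0224² = 0.002007 + 0.006740 + 0.000056 + 0.001391 + 0.008028 + 0.513086 + 0.000502 = 0.531811 (working shown to 6 dp, full precision carried).
To 4 decimal places, D = 0.5318.

0.5318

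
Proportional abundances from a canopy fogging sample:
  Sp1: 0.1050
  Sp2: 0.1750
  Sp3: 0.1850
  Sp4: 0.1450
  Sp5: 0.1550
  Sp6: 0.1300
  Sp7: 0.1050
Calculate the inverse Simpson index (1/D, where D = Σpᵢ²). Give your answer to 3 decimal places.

6.718

D = 0.105² + 0.175² + 0.185² + 0.145² + 0.155² + 0.13² + 0.105² = 0.0110250 + 0.0306250 + 0.0342250 + 0.0210250 + 0.0240250 + 0.0169000 + 0.0110250 = 0.1488500 (working shown to 7 dp, full precision carried).
So 1/D = 6.71817, i.e. 6.718 to 3 decimal places.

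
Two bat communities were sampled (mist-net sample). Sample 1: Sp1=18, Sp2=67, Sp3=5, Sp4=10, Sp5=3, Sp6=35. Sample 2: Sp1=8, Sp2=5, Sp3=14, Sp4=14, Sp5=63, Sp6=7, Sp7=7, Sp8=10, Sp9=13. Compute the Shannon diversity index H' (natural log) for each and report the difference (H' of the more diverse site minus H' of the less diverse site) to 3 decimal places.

0.447

Sample 1: N=138, proportions 0.13043, 0.48551, 0.03623, 0.07246, 0.02174, 0.25362, giving H' = 1.35807 (working shown to 5 dp, full precision carried).
Sample 2: N=141, proportions 0.05674, 0.03546, 0.09929, 0.09929, 0.44681, 0.04965, 0.04965, 0.07092, 0.0922, giving H' = 1.80545.
Difference = |1.35807 − 1.80545| = 0.44738, i.e. 0.447 to 3 decimal places.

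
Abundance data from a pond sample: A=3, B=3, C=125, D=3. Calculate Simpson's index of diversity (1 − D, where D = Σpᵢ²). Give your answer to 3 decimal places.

Total N = 3+3+125+3 = 134, so the proportions are 0.02239, 0.02239, 0.93284, 0.02239 (working shown to 5 dp, full precision carried).
D = 0.02239² + 0.02239² + 0.93284² + 0.02239² = 0.00050 + 0.00050 + 0.87018 + 0.00050 = 0.87169.
So 1 − D = 0.12831, i.e. 0.128 to 3 decimal places.

0.128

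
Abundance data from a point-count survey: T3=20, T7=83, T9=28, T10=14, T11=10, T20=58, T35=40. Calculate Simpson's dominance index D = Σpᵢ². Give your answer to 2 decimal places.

Total N = 20+83+28+14+10+58+40 = 253, so the proportions are 0.0791, 0.3281, 0.1107, 0.0553, 0.0395, 0.2292, 0.1581 (working shown to 4 dp, full precision carried).
D = 0.0791² + 0.3281² + 0.1107² + 0.0553² + 0.0395² + 0.2292² + 0.1581² = 0.0062 + 0.1076 + 0.0122 + 0.0031 + 0.0016 + 0.0526 + 0.0250 = 0.2083.
To 2 decimal places, D = 0.21.

0.21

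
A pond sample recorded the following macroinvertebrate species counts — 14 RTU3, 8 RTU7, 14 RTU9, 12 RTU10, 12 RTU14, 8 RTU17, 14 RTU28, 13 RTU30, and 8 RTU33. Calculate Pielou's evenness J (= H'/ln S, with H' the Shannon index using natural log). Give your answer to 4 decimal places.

Total N = 14+8+14+12+12+8+14+13+8 = 103, so the proportions are 0.135922, 0.07767, 0.135922, 0.116505, 0.116505, 0.07767, 0.135922, 0.126214, 0.07767 (working shown to 6 dp, full precision carried).
H' = −Σ pᵢ ln pᵢ = −((-0.271256) + (-0.198469) + (-0.271256) + (-0.250465) + (-0.250465) + (-0.198469) + (-0.271256) + (-0.261234) + (-0.198469)) = 2.171340.
With S = 9 species, ln S = 2.197225, so J = 2.171340/2.197225 = 0.988219, i.e. 0.9882 to 4 decimal places.

0.9882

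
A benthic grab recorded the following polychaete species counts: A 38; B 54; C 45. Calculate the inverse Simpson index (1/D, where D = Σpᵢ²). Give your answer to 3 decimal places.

Total N = 38+54+45 = 137, so the proportions are 0.277372, 0.394161, 0.328467 (working shown to 6 dp, full precision carried).
D = 0.277372² + 0.394161² + 0.328467² = 0.076935 + 0.155363 + 0.107891 = 0.340189.
So 1/D = 2.93955, i.e. 2.940 to 3 decimal places.

2.940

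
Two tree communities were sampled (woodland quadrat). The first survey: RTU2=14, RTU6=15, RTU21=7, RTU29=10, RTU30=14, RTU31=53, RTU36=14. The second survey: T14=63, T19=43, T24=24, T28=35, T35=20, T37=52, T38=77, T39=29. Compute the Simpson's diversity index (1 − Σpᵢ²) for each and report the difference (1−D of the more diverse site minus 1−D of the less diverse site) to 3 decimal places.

0.085

The first survey: N=127, proportions 0.11024, 0.11811, 0.05512, 0.07874, 0.11024, 0.41732, 0.11024, giving 1−D = 0.76620 (working shown to 5 dp, full precision carried).
The second survey: N=343, proportions 0.18367, 0.12536, 0.06997, 0.10204, 0.05831, 0.1516, 0.22449, 0.08455, giving 1−D = 0.85131.
Difference = |0.76620 − 0.85131| = 0.08511, i.e. 0.085 to 3 decimal places.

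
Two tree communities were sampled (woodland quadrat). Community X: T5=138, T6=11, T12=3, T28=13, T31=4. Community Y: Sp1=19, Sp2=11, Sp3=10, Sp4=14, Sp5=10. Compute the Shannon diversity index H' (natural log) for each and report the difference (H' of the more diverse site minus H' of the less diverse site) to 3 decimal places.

Community X: N=169, proportions 0.816568, 0.065089, 0.017751, 0.076923, 0.023669, giving H' = 0.700767 (working shown to 6 dp, full precision carried).
Community Y: N=64, proportions 0.296875, 0.171875, 0.15625, 0.21875, 0.15625, giving H' = 1.575763.
Difference = |0.700767 − 1.575763| = 0.874996, i.e. 0.875 to 3 decimal places.

0.875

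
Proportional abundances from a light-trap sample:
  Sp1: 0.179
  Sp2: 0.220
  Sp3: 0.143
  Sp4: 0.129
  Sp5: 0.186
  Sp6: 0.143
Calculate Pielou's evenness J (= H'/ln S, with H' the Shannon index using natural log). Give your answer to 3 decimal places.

H' = −Σ pᵢ ln pᵢ = −((-0.30795) + (-0.33311) + (-0.27812) + (-0.26418) + (-0.31285) + (-0.27812)) = 1.77434 (working shown to 5 dp, full precision carried).
With S = 6 species, ln S = 1.79176, so J = 1.77434/1.79176 = 0.99028, i.e. 0.990 to 3 decimal places.

0.990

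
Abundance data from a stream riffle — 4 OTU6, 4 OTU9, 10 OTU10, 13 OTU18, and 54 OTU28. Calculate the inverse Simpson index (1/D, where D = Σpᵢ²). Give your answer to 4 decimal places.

2.2459

Total N = 4+4+10+13+54 = 85, so the proportions are 0.0470588, 0.0470588, 0.1176471, 0.1529412, 0.6352941 (working shown to 7 dp, full precision carried).
D = 0.0470588² + 0.0470588² + 0.1176471² + 0.1529412² + 0.6352941² = 0.0022145 + 0.0022145 + 0.0138408 + 0.0233910 + 0.4035986 = 0.4452595.
So 1/D = 2.245881, i.e. 2.2459 to 4 decimal places.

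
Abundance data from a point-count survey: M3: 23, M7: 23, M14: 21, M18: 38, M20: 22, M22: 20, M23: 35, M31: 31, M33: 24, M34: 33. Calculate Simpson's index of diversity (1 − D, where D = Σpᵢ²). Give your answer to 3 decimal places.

0.895

Total N = 23+23+21+38+22+20+35+31+24+33 = 270, so the proportions are 0.08519, 0.08519, 0.07778, 0.14074, 0.08148, 0.07407, 0.12963, 0.11481, 0.08889, 0.12222 (working shown to 5 dp, full precision carried).
D = 0.08519² + 0.08519² + 0.07778² + 0.14074² + 0.08148² + 0.07407² + 0.12963² + 0.11481² + 0.08889² + 0.12222² = 0.00726 + 0.00726 + 0.00605 + 0.01981 + 0.00664 + 0.00549 + 0.01680 + 0.01318 + 0.00790 + 0.01494 = 0.10532.
So 1 − D = 0.89468, i.e. 0.895 to 3 decimal places.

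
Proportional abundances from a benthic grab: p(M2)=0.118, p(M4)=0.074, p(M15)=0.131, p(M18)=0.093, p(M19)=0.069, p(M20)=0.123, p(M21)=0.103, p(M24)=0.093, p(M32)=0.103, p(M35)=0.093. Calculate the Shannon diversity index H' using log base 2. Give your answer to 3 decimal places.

3.295

Each pᵢ log₂ pᵢ term (working shown to 6 dp, full precision carried): 0.118×(-3.083141)=-0.363811, 0.074×(-3.756331)=-0.277968, 0.131×(-2.932361)=-0.384139, 0.093×(-3.426625)=-0.318676, 0.069×(-3.857260)=-0.266151, 0.123×(-3.023270)=-0.371862, 0.103×(-3.279284)=-0.337766, 0.093×(-3.426625)=-0.318676, 0.103×(-3.279284)=-0.337766, 0.093×(-3.426625)=-0.318676.
Sum = -3.295493, so H' = 3.295.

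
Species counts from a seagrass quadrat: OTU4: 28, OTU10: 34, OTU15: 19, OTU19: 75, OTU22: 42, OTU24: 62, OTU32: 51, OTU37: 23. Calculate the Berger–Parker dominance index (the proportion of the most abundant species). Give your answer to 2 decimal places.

0.22

Total N = 28+34+19+75+42+62+51+23 = 334, so the proportions are 0.0838, 0.1018, 0.0569, 0.2246, 0.1257, 0.1856, 0.1527, 0.0689 (working shown to 4 dp, full precision carried).
The largest proportion is 0.2246, i.e. d = 0.22 to 2 decimal places.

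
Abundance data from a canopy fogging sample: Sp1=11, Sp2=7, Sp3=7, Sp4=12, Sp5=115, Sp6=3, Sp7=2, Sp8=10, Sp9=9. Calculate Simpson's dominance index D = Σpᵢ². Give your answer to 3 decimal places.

Total N = 11+7+7+12+115+3+2+10+9 = 176, so the proportions are 0.0625, 0.03977, 0.03977, 0.06818, 0.65341, 0.01705, 0.01136, 0.05682, 0.05114 (working shown to 5 dp, full precision carried).
D = 0.0625² + 0.03977² + 0.03977² + 0.06818² + 0.65341² + 0.01705² + 0.01136² + 0.05682² + 0.05114² = 0.00391 + 0.00158 + 0.00158 + 0.00465 + 0.42694 + 0.00029 + 0.00013 + 0.00323 + 0.00261 = 0.44493.
To 3 decimal places, D = 0.445.

0.445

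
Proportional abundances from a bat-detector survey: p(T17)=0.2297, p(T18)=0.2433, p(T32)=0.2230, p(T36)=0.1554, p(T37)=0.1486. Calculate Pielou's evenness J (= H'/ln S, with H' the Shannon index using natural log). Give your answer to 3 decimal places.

H' = −Σ pᵢ ln pᵢ = −((-0.33788) + (-0.34389) + (-0.33463) + (-0.28932) + (-0.28331)) = 1.58903 (working shown to 5 dp, full precision carried).
With S = 5 species, ln S = 1.60944, so J = 1.58903/1.60944 = 0.98732, i.e. 0.987 to 3 decimal places.

0.987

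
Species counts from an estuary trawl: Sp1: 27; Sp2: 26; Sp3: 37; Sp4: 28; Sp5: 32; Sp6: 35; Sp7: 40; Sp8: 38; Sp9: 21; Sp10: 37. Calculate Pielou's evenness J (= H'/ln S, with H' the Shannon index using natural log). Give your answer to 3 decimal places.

0.992

Total N = 27+26+37+28+32+35+40+38+21+37 = 321, so the proportions are 0.08411, 0.081, 0.11526, 0.08723, 0.09969, 0.10903, 0.12461, 0.11838, 0.06542, 0.11526 (working shown to 5 dp, full precision carried).
H' = −Σ pᵢ ln pᵢ = −((-0.20823) + (-0.20357) + (-0.24903) + (-0.21277) + (-0.22985) + (-0.24163) + (-0.25951) + (-0.25261) + (-0.17840) + (-0.24903)) = 2.28463.
With S = 10 species, ln S = 2.30259, so J = 2.28463/2.30259 = 0.99220, i.e. 0.992 to 3 decimal places.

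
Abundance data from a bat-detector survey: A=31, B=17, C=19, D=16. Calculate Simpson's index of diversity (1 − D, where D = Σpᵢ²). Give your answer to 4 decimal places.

0.7290

Total N = 31+17+19+16 = 83, so the proportions are 0.373494, 0.204819, 0.228916, 0.192771 (working shown to 6 dp, full precision carried).
D = 0.373494² + 0.204819² + 0.228916² + 0.192771² = 0.139498 + 0.041951 + 0.052402 + 0.037161 = 0.271012.
So 1 − D = 0.728988, i.e. 0.7290 to 4 decimal places.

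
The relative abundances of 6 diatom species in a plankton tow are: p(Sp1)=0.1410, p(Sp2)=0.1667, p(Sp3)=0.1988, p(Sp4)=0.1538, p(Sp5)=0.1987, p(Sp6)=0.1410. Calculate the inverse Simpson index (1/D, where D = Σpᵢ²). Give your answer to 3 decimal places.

5.875

D = 0.141² + 0.1667² + 0.1988² + 0.1538² + 0.1987² + 0.141² = 0.0198810 + 0.0277889 + 0.0395214 + 0.0236544 + 0.0394817 + 0.0198810 = 0.1702085 (working shown to 7 dp, full precision carried).
So 1/D = 5.87515, i.e. 5.875 to 3 decimal places.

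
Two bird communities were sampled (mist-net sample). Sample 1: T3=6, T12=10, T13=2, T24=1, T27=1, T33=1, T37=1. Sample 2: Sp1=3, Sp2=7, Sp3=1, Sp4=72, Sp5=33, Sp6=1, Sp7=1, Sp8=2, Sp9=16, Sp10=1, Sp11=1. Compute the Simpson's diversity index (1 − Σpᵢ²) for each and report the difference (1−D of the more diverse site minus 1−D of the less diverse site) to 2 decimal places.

0.05

Sample 1: N=22, proportions 0.27273, 0.45455, 0.09091, 0.04545, 0.04545, 0.04545, 0.04545, giving 1−D = 0.70248 (working shown to 5 dp, full precision carried).
Sample 2: N=138, proportions 0.02174, 0.05072, 0.00725, 0.52174, 0.23913, 0.00725, 0.00725, 0.01449, 0.11594, 0.00725, 0.00725, giving 1−D = 0.65364.
Difference = |0.70248 − 0.65364| = 0.04884, i.e. 0.05 to 2 decimal places.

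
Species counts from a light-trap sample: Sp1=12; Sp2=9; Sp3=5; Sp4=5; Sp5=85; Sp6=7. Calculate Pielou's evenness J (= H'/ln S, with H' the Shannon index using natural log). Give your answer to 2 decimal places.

Total N = 12+9+5+5+85+7 = 123, so the proportions are 0.0976, 0.0732, 0.0407, 0.0407, 0.6911, 0.0569 (working shown to 4 dp, full precision carried).
H' = −Σ pᵢ ln pᵢ = −((-0.2271) + (-0.1913) + (-0.1302) + (-0.1302) + (-0.2554) + (-0.1631)) = 1.0973.
With S = 6 species, ln S = 1.7918, so J = 1.0973/1.7918 = 0.6124, i.e. 0.61 to 2 decimal places.

0.61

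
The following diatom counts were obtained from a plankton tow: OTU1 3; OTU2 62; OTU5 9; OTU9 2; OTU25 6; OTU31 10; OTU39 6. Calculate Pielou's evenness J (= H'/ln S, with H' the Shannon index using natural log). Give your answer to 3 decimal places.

Total N = 3+62+9+2+6+10+6 = 98, so the proportions are 0.03061, 0.63265, 0.09184, 0.02041, 0.06122, 0.10204, 0.06122 (working shown to 5 dp, full precision carried).
H' = −Σ pᵢ ln pᵢ = −((-0.10673) + (-0.28965) + (-0.21928) + (-0.07942) + (-0.17101) + (-0.23290) + (-0.17101)) = 1.27000.
With S = 7 species, ln S = 1.94591, so J = 1.27000/1.94591 = 0.65265, i.e. 0.653 to 3 decimal places.

0.653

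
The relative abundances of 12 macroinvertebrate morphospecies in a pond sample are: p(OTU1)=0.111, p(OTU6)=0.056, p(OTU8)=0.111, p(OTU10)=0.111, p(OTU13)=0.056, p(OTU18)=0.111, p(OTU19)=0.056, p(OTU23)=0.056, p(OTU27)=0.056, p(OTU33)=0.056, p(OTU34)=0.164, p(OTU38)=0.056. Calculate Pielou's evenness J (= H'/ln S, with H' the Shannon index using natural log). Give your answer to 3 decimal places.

0.967

H' = −Σ pᵢ ln pᵢ = −((-0.24400) + (-0.16141) + (-0.24400) + (-0.24400) + (-0.16141) + (-0.24400) + (-0.16141) + (-0.16141) + (-0.16141) + (-0.16141) + (-0.29649) + (-0.16141)) = 2.40241 (working shown to 5 dp, full precision carried).
With S = 12 species, ln S = 2.48491, so J = 2.40241/2.48491 = 0.96680, i.e. 0.967 to 3 decimal places.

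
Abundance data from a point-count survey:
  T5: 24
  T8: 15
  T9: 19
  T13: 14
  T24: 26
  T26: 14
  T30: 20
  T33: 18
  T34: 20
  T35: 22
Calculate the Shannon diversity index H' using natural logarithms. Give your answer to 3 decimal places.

2.282

Total N = 24+15+19+14+26+14+20+18+20+22 = 192, so the proportions are 0.125, 0.07812, 0.09896, 0.07292, 0.13542, 0.07292, 0.10417, 0.09375, 0.10417, 0.11458 (working shown to 5 dp, full precision carried).
Each pᵢ ln pᵢ term: 0.125×(-2.07944)=-0.25993, 0.07812×(-2.54945)=-0.19918, 0.09896×(-2.31306)=-0.22890, 0.07292×(-2.61844)=-0.19093, 0.13542×(-1.99940)=-0.27075, 0.07292×(-2.61844)=-0.19093, 0.10417×(-2.26176)=-0.23560, 0.09375×(-2.36712)=-0.22192, 0.10417×(-2.26176)=-0.23560, 0.11458×(-2.16645)=-0.24824.
Sum = -2.28197, so H' = 2.282.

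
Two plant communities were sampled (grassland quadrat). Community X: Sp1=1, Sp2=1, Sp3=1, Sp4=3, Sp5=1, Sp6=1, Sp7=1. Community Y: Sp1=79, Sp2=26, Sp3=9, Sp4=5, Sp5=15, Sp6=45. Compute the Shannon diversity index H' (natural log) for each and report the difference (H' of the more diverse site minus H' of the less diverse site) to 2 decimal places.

Community X: N=9, proportions 0.1111, 0.1111, 0.1111, 0.3333, 0.1111, 0.1111, 0.1111, giving H' = 1.8310 (working shown to 4 dp, full precision carried).
Community Y: N=179, proportions 0.4413, 0.1453, 0.0503, 0.0279, 0.0838, 0.2514, giving H' = 1.4464.
Difference = |1.8310 − 1.4464| = 0.3846, i.e. 0.38 to 2 decimal places.

0.38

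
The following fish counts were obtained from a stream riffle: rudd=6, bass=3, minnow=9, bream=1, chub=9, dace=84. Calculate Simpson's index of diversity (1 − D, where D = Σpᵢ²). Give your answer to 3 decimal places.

Total N = 6+3+9+1+9+84 = 112, so the proportions are 0.05357, 0.02679, 0.08036, 0.00893, 0.08036, 0.75 (working shown to 5 dp, full precision carried).
D = 0.05357² + 0.02679² + 0.08036² + 0.00893² + 0.08036² + 0.75² = 0.00287 + 0.00072 + 0.00646 + 0.00008 + 0.00646 + 0.56250 = 0.57908.
So 1 − D = 0.42092, i.e. 0.421 to 3 decimal places.

0.421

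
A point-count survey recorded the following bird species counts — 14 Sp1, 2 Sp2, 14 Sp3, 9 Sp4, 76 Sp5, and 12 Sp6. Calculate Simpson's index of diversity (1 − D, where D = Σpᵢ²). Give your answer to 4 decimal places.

Total N = 14+2+14+9+76+12 = 127, so the proportions are 0.110236, 0.015748, 0.110236, 0.070866, 0.598425, 0.094488 (working shown to 6 dp, full precision carried).
D = 0.110236² + 0.015748² + 0.110236² + 0.070866² + 0.598425² + 0.094488² = 0.012152 + 0.000248 + 0.012152 + 0.005022 + 0.358113 + 0.008928 = 0.396615.
So 1 − D = 0.603385, i.e. 0.6034 to 4 decimal places.

0.6034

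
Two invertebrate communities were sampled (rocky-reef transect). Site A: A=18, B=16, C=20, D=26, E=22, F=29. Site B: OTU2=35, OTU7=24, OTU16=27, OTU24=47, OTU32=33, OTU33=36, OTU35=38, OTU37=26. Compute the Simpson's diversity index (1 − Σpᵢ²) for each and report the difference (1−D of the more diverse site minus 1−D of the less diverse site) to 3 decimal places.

Site A: N=131, proportions 0.1374, 0.12214, 0.15267, 0.19847, 0.16794, 0.22137, giving 1−D = 0.82629 (working shown to 5 dp, full precision carried).
Site B: N=266, proportions 0.13158, 0.09023, 0.1015, 0.17669, 0.12406, 0.13534, 0.14286, 0.09774, giving 1−D = 0.86935.
Difference = |0.82629 − 0.86935| = 0.04306, i.e. 0.043 to 3 decimal places.

0.043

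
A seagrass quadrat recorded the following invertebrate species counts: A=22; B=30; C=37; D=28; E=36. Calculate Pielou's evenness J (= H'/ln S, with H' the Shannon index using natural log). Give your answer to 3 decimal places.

0.990

Total N = 22+30+37+28+36 = 153, so the proportions are 0.14379, 0.19608, 0.24183, 0.18301, 0.23529 (working shown to 5 dp, full precision carried).
H' = −Σ pᵢ ln pᵢ = −((-0.27887) + (-0.31946) + (-0.34328) + (-0.31079) + (-0.34045)) = 1.59285.
With S = 5 species, ln S = 1.60944, so J = 1.59285/1.60944 = 0.98969, i.e. 0.990 to 3 decimal places.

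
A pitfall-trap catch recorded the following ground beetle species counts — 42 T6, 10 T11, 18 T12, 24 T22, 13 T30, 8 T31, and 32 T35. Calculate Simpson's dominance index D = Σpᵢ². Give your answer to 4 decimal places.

Total N = 42+10+18+24+13+8+32 = 147, so the proportions are 0.285714, 0.068027, 0.122449, 0.163265, 0.088435, 0.054422, 0.217687 (working shown to 6 dp, full precision carried).
D = 0.285714² + 0.068027² + 0.122449² + 0.163265² + 0.088435² + 0.054422² + 0.217687² = 0.081633 + 0.004628 + 0.014994 + 0.026656 + 0.007821 + 0.002962 + 0.047388 = 0.186080.
To 4 decimal places, D = 0.1861.

0.1861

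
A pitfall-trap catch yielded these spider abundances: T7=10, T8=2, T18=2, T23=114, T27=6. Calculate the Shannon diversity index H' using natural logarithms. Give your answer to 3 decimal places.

Total N = 10+2+2+114+6 = 134, so the proportions are 0.07463, 0.01493, 0.01493, 0.85075, 0.04478 (working shown to 5 dp, full precision carried).
Each pᵢ ln pᵢ term: 0.07463×(-2.59525)=-0.19368, 0.01493×(-4.20469)=-0.06276, 0.01493×(-4.20469)=-0.06276, 0.85075×(-0.16164)=-0.13752, 0.04478×(-3.10608)=-0.13908.
Sum = -0.59578, so H' = 0.596.

0.596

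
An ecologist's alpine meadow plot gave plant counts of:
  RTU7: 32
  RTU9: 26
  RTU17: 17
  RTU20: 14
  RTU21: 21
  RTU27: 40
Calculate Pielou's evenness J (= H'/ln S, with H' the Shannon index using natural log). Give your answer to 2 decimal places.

Total N = 32+26+17+14+21+40 = 150, so the proportions are 0.2133, 0.1733, 0.1133, 0.0933, 0.14, 0.2667 (working shown to 4 dp, full precision carried).
H' = −Σ pᵢ ln pᵢ = −((-0.3296) + (-0.3038) + (-0.2468) + (-0.2213) + (-0.2753) + (-0.3525)) = 1.7292.
With S = 6 species, ln S = 1.7918, so J = 1.7292/1.7918 = 0.9651, i.e. 0.97 to 2 decimal places.

0.97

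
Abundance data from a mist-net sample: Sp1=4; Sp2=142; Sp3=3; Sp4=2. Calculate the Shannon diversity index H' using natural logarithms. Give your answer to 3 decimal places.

Total N = 4+142+3+2 = 151, so the proportions are 0.02649, 0.9404, 0.01987, 0.01325 (working shown to 5 dp, full precision carried).
Each pᵢ ln pᵢ term: 0.02649×(-3.63099)=-0.09619, 0.9404×(-0.06145)=-0.05779, 0.01987×(-3.91867)=-0.07785, 0.01325×(-4.32413)=-0.05727.
Sum = -0.28910, so H' = 0.289.

0.289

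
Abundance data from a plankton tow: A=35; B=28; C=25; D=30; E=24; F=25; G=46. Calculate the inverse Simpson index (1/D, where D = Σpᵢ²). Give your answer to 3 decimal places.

Total N = 35+28+25+30+24+25+46 = 213, so the proportions are 0.1643192, 0.1314554, 0.1173709, 0.1408451, 0.1126761, 0.1173709, 0.2159624 (working shown to 7 dp, full precision carried).
D = 0.1643192² + 0.1314554² + 0.1173709² + 0.1408451² + 0.1126761² + 0.1173709² + 0.2159624² = 0.0270008 + 0.0172805 + 0.0137759 + 0.0198373 + 0.0126959 + 0.0137759 + 0.0466398 = 0.1510062.
So 1/D = 6.62224, i.e. 6.622 to 3 decimal places.

6.622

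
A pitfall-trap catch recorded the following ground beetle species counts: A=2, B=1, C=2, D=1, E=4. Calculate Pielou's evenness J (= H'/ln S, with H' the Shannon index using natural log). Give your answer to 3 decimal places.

Total N = 2+1+2+1+4 = 10, so the proportions are 0.2, 0.1, 0.2, 0.1, 0.4 (working shown to 5 dp, full precision carried).
H' = −Σ pᵢ ln pᵢ = −((-0.32189) + (-0.23026) + (-0.32189) + (-0.23026) + (-0.36652)) = 1.47081.
With S = 5 species, ln S = 1.60944, so J = 1.47081/1.60944 = 0.91386, i.e. 0.914 to 3 decimal places.

0.914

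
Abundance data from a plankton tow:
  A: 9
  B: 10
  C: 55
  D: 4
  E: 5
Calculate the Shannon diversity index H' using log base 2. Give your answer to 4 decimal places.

1.5638

Total N = 9+10+55+4+5 = 83, so the proportions are 0.108434, 0.120482, 0.662651, 0.048193, 0.060241 (working shown to 6 dp, full precision carried).
Each pᵢ log₂ pᵢ term: 0.108434×(-3.205114)=-0.347543, 0.120482×(-3.053111)=-0.367845, 0.662651×(-0.593680)=-0.393402, 0.048193×(-4.375039)=-0.210845, 0.060241×(-4.053111)=-0.244163.
Sum = -1.563798, so H' = 1.5638.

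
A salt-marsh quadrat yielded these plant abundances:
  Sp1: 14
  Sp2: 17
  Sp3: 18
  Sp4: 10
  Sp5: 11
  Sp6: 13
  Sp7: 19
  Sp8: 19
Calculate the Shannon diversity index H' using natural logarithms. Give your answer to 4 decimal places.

Total N = 14+17+18+10+11+13+19+19 = 121, so the proportions are 0.115702, 0.140496, 0.14876, 0.082645, 0.090909, 0.107438, 0.157025, 0.157025 (working shown to 6 dp, full precision carried).
Each pᵢ ln pᵢ term: 0.115702×(-2.156733)=-0.249539, 0.140496×(-1.962577)=-0.275734, 0.14876×(-1.905419)=-0.283451, 0.082645×(-2.493205)=-0.206050, 0.090909×(-2.397895)=-0.217990, 0.107438×(-2.230841)=-0.239677, 0.157025×(-1.851352)=-0.290708, 0.157025×(-1.851352)=-0.290708.
Sum = -2.053858, so H' = 2.0539.

2.0539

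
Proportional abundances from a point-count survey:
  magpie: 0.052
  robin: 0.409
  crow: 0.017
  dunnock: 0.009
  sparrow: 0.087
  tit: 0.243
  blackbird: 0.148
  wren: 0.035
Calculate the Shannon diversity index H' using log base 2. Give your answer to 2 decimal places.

Each pᵢ log₂ pᵢ term (working shown to 4 dp, full precision carried): 0.052×(-4.2653)=-0.2218, 0.409×(-1.2898)=-0.5275, 0.017×(-5.8783)=-0.0999, 0.009×(-6.7959)=-0.0612, 0.087×(-3.5228)=-0.3065, 0.243×(-2.0410)=-0.4960, 0.148×(-2.7563)=-0.4079, 0.035×(-4.8365)=-0.1693.
Sum = -2.2901, so H' = 2.29.

2.29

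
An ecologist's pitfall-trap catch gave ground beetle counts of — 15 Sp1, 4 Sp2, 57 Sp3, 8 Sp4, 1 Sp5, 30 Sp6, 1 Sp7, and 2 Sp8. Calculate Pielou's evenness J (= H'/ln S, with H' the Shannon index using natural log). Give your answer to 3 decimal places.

Total N = 15+4+57+8+1+30+1+2 = 118, so the proportions are 0.12712, 0.0339, 0.48305, 0.0678, 0.00847, 0.25424, 0.00847, 0.01695 (working shown to 5 dp, full precision carried).
H' = −Σ pᵢ ln pᵢ = −((-0.26220) + (-0.11473) + (-0.35148) + (-0.18246) + (-0.04043) + (-0.34817) + (-0.04043) + (-0.06911)) = 1.40901.
With S = 8 species, ln S = 2.07944, so J = 1.40901/2.07944 = 0.67759, i.e. 0.678 to 3 decimal places.

0.678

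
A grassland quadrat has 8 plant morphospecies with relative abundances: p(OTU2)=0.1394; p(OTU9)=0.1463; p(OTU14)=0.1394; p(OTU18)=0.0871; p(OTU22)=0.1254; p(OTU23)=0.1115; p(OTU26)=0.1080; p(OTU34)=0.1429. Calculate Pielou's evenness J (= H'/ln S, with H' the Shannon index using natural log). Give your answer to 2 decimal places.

H' = −Σ pᵢ ln pᵢ = −((-0.2747) + (-0.2812) + (-0.2747) + (-0.2126) + (-0.2604) + (-0.2446) + (-0.2404) + (-0.2780)) = 2.0665 (working shown to 4 dp, full precision carried).
With S = 8 species, ln S = 2.0794, so J = 2.0665/2.0794 = 0.9938, i.e. 0.99 to 2 decimal places.

0.99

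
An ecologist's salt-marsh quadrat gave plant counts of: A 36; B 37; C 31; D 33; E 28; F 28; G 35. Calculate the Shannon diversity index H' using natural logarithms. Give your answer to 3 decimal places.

1.940

Total N = 36+37+31+33+28+28+35 = 228, so the proportions are 0.15789, 0.16228, 0.13596, 0.14474, 0.12281, 0.12281, 0.15351 (working shown to 5 dp, full precision carried).
Each pᵢ ln pᵢ term: 0.15789×(-1.84583)=-0.29145, 0.16228×(-1.81843)=-0.29510, 0.13596×(-1.99536)=-0.27130, 0.14474×(-1.93284)=-0.27975, 0.12281×(-2.09714)=-0.25754, 0.12281×(-2.09714)=-0.25754, 0.15351×(-1.87400)=-0.28768.
Sum = -1.94036, so H' = 1.940.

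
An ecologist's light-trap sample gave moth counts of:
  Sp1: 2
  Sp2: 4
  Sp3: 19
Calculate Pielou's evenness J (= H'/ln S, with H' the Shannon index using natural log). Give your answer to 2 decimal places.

Total N = 2+4+19 = 25, so the proportions are 0.08, 0.16, 0.76 (working shown to 4 dp, full precision carried).
H' = −Σ pᵢ ln pᵢ = −((-0.2021) + (-0.2932) + (-0.2086)) = 0.7038.
With S = 3 species, ln S = 1.0986, so J = 0.7038/1.0986 = 0.6407, i.e. 0.64 to 2 decimal places.

0.64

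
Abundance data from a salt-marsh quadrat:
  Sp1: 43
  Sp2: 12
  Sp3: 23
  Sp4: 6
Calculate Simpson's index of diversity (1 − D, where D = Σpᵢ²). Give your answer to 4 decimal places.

0.6375

Total N = 43+12+23+6 = 84, so the proportions are 0.511905, 0.142857, 0.27381, 0.071429 (working shown to 6 dp, full precision carried).
D = 0.511905² + 0.142857² + 0.27381² + 0.071429² = 0.262046 + 0.020408 + 0.074972 + 0.005102 = 0.362528.
So 1 − D = 0.637472, i.e. 0.6375 to 4 decimal places.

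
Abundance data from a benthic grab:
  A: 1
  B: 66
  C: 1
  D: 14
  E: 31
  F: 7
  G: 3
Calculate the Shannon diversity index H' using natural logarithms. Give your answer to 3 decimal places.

Total N = 1+66+1+14+31+7+3 = 123, so the proportions are 0.00813, 0.53659, 0.00813, 0.11382, 0.25203, 0.05691, 0.02439 (working shown to 5 dp, full precision carried).
Each pᵢ ln pᵢ term: 0.00813×(-4.81218)=-0.03912, 0.53659×(-0.62253)=-0.33404, 0.00813×(-4.81218)=-0.03912, 0.11382×(-2.17313)=-0.24735, 0.25203×(-1.37820)=-0.34735, 0.05691×(-2.86627)=-0.16312, 0.02439×(-3.71357)=-0.09057.
Sum = -1.26068, so H' = 1.261.

1.261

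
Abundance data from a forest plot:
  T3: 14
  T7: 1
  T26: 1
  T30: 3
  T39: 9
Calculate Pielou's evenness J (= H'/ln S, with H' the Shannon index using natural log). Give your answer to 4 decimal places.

Total N = 14+1+1+3+9 = 28, so the proportions are 0.5, 0.035714, 0.035714, 0.107143, 0.321429 (working shown to 6 dp, full precision carried).
H' = −Σ pᵢ ln pᵢ = −((-0.346574) + (-0.119007) + (-0.119007) + (-0.239313) + (-0.364815)) = 1.188717.
With S = 5 species, ln S = 1.609438, so J = 1.188717/1.609438 = 0.738591, i.e. 0.7386 to 4 decimal places.

0.7386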